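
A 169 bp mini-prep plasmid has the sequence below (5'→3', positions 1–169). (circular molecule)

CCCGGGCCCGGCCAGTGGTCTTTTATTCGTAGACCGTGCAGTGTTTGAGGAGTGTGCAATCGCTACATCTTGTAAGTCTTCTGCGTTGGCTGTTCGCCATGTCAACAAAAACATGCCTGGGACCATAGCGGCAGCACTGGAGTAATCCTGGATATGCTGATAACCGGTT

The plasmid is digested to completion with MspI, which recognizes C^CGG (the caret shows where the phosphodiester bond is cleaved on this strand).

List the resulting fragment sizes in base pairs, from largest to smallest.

MspI sites (CCGG) start at positions 2, 8, 164.
MspI cuts after the first base of each site, so after positions 2, 8, 164.
Circular molecule, 3 cuts → 3 fragments:
  3–8 → 6 bp
  9–164 → 156 bp
  165–169 then 1–2 → 5 + 2 = 7 bp
Sorted largest to smallest: 156, 7, 6 bp.

156, 7, 6 bp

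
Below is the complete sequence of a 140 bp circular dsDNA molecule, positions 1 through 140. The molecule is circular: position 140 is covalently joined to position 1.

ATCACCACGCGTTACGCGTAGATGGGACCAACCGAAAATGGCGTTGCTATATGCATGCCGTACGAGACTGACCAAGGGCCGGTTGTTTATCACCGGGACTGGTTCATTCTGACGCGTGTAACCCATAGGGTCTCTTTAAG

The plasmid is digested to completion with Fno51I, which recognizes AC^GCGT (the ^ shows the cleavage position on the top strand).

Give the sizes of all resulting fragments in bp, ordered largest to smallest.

Fno51I sites (ACGCGT) start at positions 7, 14, 112.
Fno51I cuts after base 2 of each site, so after positions 8, 15, 113.
Circular molecule, 3 cuts → 3 fragments:
  9–15 → 7 bp
  16–113 → 98 bp
  114–140 then 1–8 → 27 + 8 = 35 bp
Sorted largest to smallest: 98, 35, 7 bp.

98, 35, 7 bp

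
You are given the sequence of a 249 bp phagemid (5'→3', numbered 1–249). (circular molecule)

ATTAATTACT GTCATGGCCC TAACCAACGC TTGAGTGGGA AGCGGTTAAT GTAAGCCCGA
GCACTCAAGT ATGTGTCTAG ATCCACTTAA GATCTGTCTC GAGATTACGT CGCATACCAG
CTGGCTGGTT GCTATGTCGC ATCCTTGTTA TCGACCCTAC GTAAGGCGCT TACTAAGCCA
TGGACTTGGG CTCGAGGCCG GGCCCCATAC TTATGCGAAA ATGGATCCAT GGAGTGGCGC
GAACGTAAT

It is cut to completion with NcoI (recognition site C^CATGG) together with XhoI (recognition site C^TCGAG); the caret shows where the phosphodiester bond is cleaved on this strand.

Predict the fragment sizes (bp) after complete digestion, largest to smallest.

NcoI sites (CCATGG) start at positions 178, 227.
NcoI cuts after the first base of each site, so after positions 178, 227.
XhoI sites (CTCGAG) start at positions 98, 191.
XhoI cuts after the first base of each site, so after positions 98, 191.
Combined cut positions: 98, 178, 191, 227.
Circular molecule, 4 cuts → 4 fragments:
  99–178 → 80 bp
  179–191 → 13 bp
  192–227 → 36 bp
  228–249 then 1–98 → 22 + 98 = 120 bp
Sorted largest to smallest: 120, 80, 36, 13 bp.

120, 80, 36, 13 bp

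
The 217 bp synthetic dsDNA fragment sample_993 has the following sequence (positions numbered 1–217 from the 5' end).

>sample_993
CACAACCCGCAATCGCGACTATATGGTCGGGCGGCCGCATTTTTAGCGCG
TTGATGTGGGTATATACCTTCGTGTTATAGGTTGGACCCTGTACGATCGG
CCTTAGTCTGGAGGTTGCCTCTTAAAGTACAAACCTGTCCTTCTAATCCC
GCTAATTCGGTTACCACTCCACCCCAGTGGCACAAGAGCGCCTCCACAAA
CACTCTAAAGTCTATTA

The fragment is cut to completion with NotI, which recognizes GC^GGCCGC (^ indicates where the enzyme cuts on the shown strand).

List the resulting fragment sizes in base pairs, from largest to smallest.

185, 32 bp

The NotI site (GCGGCCGC) starts at position 31.
NotI cuts after base 2 of each site, so after position 32.
Linear molecule, 1 cut → 2 fragments:
  1–32 → 32 bp
  33–217 → 185 bp
Sorted largest to smallest: 185, 32 bp.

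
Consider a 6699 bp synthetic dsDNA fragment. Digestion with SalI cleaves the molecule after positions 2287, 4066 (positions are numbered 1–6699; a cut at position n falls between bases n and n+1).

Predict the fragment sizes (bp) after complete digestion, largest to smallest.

Linear molecule, 2 cuts → 3 fragments:
  2287 − 0 = 2287 bp
  4066 − 2287 = 1779 bp
  6699 − 4066 = 2633 bp
Sorted largest to smallest: 2633, 2287, 1779 bp.

2633, 2287, 1779 bp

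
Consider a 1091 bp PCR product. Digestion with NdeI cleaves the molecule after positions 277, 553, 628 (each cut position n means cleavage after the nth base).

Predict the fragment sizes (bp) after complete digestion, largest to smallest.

463, 277, 276, 75 bp

Linear molecule, 3 cuts → 4 fragments:
  277 − 0 = 277 bp
  553 − 277 = 276 bp
  628 − 553 = 75 bp
  1091 − 628 = 463 bp
Sorted largest to smallest: 463, 277, 276, 75 bp.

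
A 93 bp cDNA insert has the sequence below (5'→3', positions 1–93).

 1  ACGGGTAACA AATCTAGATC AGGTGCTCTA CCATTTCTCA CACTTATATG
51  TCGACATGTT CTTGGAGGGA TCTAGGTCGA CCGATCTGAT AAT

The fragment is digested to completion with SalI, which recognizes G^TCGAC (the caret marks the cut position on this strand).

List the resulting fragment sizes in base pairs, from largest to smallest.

50, 26, 17 bp

SalI sites (GTCGAC) start at positions 50, 76.
SalI cuts after the first base of each site, so after positions 50, 76.
Linear molecule, 2 cuts → 3 fragments:
  1–50 → 50 bp
  51–76 → 26 bp
  77–93 → 17 bp
Sorted largest to smallest: 50, 26, 17 bp.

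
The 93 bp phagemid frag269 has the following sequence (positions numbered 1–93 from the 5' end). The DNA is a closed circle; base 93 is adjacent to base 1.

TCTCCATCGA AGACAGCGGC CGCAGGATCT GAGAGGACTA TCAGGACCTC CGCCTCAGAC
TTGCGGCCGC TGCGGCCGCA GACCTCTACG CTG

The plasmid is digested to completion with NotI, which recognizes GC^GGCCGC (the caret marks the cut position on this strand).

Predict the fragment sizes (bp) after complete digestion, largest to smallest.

NotI sites (GCGGCCGC) start at positions 16, 63, 72.
NotI cuts after base 2 of each site, so after positions 17, 64, 73.
Circular molecule, 3 cuts → 3 fragments:
  18–64 → 47 bp
  65–73 → 9 bp
  74–93 then 1–17 → 20 + 17 = 37 bp
Sorted largest to smallest: 47, 37, 9 bp.

47, 37, 9 bp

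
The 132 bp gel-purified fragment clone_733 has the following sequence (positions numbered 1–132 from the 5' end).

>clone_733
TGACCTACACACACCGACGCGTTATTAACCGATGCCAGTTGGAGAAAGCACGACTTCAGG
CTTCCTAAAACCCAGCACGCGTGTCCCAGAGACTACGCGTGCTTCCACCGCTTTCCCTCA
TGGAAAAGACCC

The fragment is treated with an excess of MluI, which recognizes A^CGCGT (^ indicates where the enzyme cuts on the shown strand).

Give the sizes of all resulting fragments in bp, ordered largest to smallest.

60, 37, 18, 17 bp

MluI sites (ACGCGT) start at positions 17, 77, 95.
MluI cuts after the first base of each site, so after positions 17, 77, 95.
Linear molecule, 3 cuts → 4 fragments:
  1–17 → 17 bp
  18–77 → 60 bp
  78–95 → 18 bp
  96–132 → 37 bp
Sorted largest to smallest: 60, 37, 18, 17 bp.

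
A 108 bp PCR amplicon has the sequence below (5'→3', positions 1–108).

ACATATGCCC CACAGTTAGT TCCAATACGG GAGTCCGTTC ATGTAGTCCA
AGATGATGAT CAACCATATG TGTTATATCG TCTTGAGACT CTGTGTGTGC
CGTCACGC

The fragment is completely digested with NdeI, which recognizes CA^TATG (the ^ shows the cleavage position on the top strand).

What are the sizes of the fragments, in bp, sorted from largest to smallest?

NdeI sites (CATATG) start at positions 2, 65.
NdeI cuts after base 2 of each site, so after positions 3, 66.
Linear molecule, 2 cuts → 3 fragments:
  1–3 → 3 bp
  4–66 → 63 bp
  67–108 → 42 bp
Sorted largest to smallest: 63, 42, 3 bp.

63, 42, 3 bp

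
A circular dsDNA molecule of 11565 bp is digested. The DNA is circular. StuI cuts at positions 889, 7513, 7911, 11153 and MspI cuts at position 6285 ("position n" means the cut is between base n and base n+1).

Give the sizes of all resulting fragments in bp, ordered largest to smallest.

5396, 3242, 1301, 1228, 398 bp

Combined cut positions (sorted): 889, 6285, 7513, 7911, 11153.
Circular molecule, 5 cuts → 5 fragments:
  6285 − 889 = 5396 bp
  7513 − 6285 = 1228 bp
  7911 − 7513 = 398 bp
  11153 − 7911 = 3242 bp
  wrap: 11565 − 11153 + 889 = 1301 bp
Sorted largest to smallest: 5396, 3242, 1301, 1228, 398 bp.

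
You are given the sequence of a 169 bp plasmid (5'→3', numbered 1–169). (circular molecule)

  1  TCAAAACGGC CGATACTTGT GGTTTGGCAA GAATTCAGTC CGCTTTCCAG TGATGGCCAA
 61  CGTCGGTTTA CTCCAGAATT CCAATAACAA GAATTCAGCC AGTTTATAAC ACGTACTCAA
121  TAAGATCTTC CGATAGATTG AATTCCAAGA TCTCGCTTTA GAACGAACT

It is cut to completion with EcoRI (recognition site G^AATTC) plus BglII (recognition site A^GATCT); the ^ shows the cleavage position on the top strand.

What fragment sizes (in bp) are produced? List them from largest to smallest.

EcoRI sites (GAATTC) start at positions 31, 76, 91, 140.
EcoRI cuts after the first base of each site, so after positions 31, 76, 91, 140.
BglII sites (AGATCT) start at positions 123, 148.
BglII cuts after the first base of each site, so after positions 123, 148.
Combined cut positions: 31, 76, 91, 123, 140, 148.
Circular molecule, 6 cuts → 6 fragments:
  32–76 → 45 bp
  77–91 → 15 bp
  92–123 → 32 bp
  124–140 → 17 bp
  141–148 → 8 bp
  149–169 then 1–31 → 21 + 31 = 52 bp
Sorted largest to smallest: 52, 45, 32, 17, 15, 8 bp.

52, 45, 32, 17, 15, 8 bp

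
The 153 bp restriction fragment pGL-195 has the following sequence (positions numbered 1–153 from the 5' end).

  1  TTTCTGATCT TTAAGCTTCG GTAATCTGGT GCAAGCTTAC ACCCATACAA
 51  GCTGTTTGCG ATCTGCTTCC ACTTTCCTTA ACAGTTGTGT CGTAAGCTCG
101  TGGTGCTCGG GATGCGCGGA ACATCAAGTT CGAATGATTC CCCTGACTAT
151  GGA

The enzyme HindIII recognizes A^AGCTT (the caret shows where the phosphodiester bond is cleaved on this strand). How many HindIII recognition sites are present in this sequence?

2

AAGCTT occurs starting at positions 13, 33.
HindIII cuts at 2 sites.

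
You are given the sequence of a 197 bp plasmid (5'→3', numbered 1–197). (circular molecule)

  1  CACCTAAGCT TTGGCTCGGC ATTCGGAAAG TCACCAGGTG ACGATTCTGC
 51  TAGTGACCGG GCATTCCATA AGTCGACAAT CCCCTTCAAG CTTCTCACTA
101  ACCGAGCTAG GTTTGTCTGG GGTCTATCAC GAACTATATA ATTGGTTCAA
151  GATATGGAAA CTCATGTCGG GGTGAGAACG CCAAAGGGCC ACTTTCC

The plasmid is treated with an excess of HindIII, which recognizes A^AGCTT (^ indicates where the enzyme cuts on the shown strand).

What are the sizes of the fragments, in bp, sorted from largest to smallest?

115, 82 bp

HindIII sites (AAGCTT) start at positions 6, 88.
HindIII cuts after the first base of each site, so after positions 6, 88.
Circular molecule, 2 cuts → 2 fragments:
  7–88 → 82 bp
  89–197 then 1–6 → 109 + 6 = 115 bp
Sorted largest to smallest: 115, 82 bp.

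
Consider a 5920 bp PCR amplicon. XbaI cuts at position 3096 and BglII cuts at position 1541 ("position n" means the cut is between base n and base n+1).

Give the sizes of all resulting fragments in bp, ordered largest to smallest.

Combined cut positions (sorted): 1541, 3096.
Linear molecule, 2 cuts → 3 fragments:
  1541 − 0 = 1541 bp
  3096 − 1541 = 1555 bp
  5920 − 3096 = 2824 bp
Sorted largest to smallest: 2824, 1555, 1541 bp.

2824, 1555, 1541 bp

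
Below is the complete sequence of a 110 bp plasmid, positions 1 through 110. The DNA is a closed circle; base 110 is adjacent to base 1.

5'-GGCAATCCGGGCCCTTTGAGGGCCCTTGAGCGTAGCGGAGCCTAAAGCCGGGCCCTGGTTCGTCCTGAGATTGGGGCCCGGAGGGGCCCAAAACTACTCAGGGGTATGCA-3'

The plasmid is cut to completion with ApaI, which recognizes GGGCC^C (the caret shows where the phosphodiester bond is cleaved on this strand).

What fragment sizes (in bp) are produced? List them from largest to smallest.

ApaI sites (GGGCCC) start at positions 9, 20, 50, 74, 84.
ApaI cuts after base 5 of each site (before the last base), so after positions 13, 24, 54, 78, 88.
Circular molecule, 5 cuts → 5 fragments:
  14–24 → 11 bp
  25–54 → 30 bp
  55–78 → 24 bp
  79–88 → 10 bp
  89–110 then 1–13 → 22 + 13 = 35 bp
Sorted largest to smallest: 35, 30, 24, 11, 10 bp.

35, 30, 24, 11, 10 bp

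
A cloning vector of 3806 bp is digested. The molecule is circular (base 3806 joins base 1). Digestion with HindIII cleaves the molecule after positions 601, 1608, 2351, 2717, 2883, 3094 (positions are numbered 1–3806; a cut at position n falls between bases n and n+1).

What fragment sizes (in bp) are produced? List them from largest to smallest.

1313, 1007, 743, 366, 211, 166 bp

Circular molecule, 6 cuts → 6 fragments:
  1608 − 601 = 1007 bp
  2351 − 1608 = 743 bp
  2717 − 2351 = 366 bp
  2883 − 2717 = 166 bp
  3094 − 2883 = 211 bp
  wrap: 3806 − 3094 + 601 = 1313 bp
Sorted largest to smallest: 1313, 1007, 743, 366, 211, 166 bp.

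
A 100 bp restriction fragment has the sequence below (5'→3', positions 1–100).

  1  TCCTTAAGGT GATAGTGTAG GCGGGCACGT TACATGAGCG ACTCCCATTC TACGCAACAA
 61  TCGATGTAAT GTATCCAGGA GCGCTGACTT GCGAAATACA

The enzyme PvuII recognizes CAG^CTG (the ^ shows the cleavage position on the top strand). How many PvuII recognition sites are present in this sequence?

No occurrence of CAGCTG is present in the sequence.
PvuII does not cut: 0 sites.

0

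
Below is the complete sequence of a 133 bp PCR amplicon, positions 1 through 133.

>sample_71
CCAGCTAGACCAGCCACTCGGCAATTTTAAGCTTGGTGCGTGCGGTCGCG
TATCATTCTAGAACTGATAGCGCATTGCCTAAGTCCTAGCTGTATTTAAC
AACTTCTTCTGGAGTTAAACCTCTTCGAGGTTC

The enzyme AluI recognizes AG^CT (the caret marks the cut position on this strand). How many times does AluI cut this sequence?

AGCT occurs starting at positions 3, 30, 88.
AluI cuts at 3 sites.

3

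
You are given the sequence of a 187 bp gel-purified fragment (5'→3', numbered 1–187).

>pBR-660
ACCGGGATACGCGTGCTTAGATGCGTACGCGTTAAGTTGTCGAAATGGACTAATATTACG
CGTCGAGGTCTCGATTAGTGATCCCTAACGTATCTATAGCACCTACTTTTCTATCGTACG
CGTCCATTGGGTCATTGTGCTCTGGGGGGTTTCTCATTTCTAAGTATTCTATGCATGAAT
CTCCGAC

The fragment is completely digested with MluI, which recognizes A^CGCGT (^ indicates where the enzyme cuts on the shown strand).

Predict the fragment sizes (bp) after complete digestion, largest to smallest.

MluI sites (ACGCGT) start at positions 9, 27, 58, 118.
MluI cuts after the first base of each site, so after positions 9, 27, 58, 118.
Linear molecule, 4 cuts → 5 fragments:
  1–9 → 9 bp
  10–27 → 18 bp
  28–58 → 31 bp
  59–118 → 60 bp
  119–187 → 69 bp
Sorted largest to smallest: 69, 60, 31, 18, 9 bp.

69, 60, 31, 18, 9 bp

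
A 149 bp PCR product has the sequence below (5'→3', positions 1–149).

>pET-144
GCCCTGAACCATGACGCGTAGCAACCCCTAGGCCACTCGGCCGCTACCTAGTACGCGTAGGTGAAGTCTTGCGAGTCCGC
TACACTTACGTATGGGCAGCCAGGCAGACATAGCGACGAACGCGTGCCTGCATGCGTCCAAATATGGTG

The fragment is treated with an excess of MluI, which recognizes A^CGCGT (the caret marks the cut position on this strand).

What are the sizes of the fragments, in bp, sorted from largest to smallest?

67, 39, 29, 14 bp

MluI sites (ACGCGT) start at positions 14, 53, 120.
MluI cuts after the first base of each site, so after positions 14, 53, 120.
Linear molecule, 3 cuts → 4 fragments:
  1–14 → 14 bp
  15–53 → 39 bp
  54–120 → 67 bp
  121–149 → 29 bp
Sorted largest to smallest: 67, 39, 29, 14 bp.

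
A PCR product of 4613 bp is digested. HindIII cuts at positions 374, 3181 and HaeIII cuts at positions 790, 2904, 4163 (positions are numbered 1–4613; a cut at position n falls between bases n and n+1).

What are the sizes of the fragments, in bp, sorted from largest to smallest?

2114, 982, 450, 416, 374, 277 bp

Combined cut positions (sorted): 374, 790, 2904, 3181, 4163.
Linear molecule, 5 cuts → 6 fragments:
  374 − 0 = 374 bp
  790 − 374 = 416 bp
  2904 − 790 = 2114 bp
  3181 − 2904 = 277 bp
  4163 − 3181 = 982 bp
  4613 − 4163 = 450 bp
Sorted largest to smallest: 2114, 982, 450, 416, 374, 277 bp.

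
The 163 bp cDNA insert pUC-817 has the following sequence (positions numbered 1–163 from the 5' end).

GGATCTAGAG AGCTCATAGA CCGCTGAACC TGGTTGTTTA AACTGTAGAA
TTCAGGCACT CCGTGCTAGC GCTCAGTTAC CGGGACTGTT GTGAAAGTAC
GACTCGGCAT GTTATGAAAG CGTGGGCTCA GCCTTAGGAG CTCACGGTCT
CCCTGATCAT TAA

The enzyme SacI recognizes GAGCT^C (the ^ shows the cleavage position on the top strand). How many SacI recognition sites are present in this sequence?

GAGCTC occurs starting at positions 10, 138.
SacI cuts at 2 sites.

2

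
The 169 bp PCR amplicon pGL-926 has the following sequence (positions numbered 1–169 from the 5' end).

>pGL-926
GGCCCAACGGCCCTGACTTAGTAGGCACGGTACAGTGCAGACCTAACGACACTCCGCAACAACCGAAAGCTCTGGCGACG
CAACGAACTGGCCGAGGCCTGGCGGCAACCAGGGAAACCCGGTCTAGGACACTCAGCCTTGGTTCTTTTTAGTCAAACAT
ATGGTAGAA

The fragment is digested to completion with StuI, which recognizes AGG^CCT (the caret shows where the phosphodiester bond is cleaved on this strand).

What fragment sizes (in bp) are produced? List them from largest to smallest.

97, 72 bp

The StuI site (AGGCCT) starts at position 95.
StuI cuts after base 3 of each site, so after position 97.
Linear molecule, 1 cut → 2 fragments:
  1–97 → 97 bp
  98–169 → 72 bp
Sorted largest to smallest: 97, 72 bp.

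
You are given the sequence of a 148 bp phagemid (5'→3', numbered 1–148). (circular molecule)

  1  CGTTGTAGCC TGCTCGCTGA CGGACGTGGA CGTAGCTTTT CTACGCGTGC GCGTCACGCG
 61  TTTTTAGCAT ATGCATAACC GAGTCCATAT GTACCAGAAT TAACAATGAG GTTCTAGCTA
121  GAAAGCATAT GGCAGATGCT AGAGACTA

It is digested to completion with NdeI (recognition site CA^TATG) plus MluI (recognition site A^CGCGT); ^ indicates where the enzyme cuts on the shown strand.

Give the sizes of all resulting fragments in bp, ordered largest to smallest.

NdeI sites (CATATG) start at positions 68, 86, 126.
NdeI cuts after base 2 of each site, so after positions 69, 87, 127.
MluI sites (ACGCGT) start at positions 43, 56.
MluI cuts after the first base of each site, so after positions 43, 56.
Combined cut positions: 43, 56, 69, 87, 127.
Circular molecule, 5 cuts → 5 fragments:
  44–56 → 13 bp
  57–69 → 13 bp
  70–87 → 18 bp
  88–127 → 40 bp
  128–148 then 1–43 → 21 + 43 = 64 bp
Sorted largest to smallest: 64, 40, 18, 13, 13 bp.

64, 40, 18, 13, 13 bp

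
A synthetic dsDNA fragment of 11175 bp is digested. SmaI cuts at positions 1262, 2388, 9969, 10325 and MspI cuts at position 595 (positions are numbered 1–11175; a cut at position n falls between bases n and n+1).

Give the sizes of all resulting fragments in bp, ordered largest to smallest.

7581, 1126, 850, 667, 595, 356 bp

Combined cut positions (sorted): 595, 1262, 2388, 9969, 10325.
Linear molecule, 5 cuts → 6 fragments:
  595 − 0 = 595 bp
  1262 − 595 = 667 bp
  2388 − 1262 = 1126 bp
  9969 − 2388 = 7581 bp
  10325 − 9969 = 356 bp
  11175 − 10325 = 850 bp
Sorted largest to smallest: 7581, 1126, 850, 667, 595, 356 bp.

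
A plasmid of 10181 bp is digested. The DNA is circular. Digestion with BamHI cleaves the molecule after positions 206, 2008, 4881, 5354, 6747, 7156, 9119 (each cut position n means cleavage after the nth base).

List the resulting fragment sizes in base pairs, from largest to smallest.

Circular molecule, 7 cuts → 7 fragments:
  2008 − 206 = 1802 bp
  4881 − 2008 = 2873 bp
  5354 − 4881 = 473 bp
  6747 − 5354 = 1393 bp
  7156 − 6747 = 409 bp
  9119 − 7156 = 1963 bp
  wrap: 10181 − 9119 + 206 = 1268 bp
Sorted largest to smallest: 2873, 1963, 1802, 1393, 1268, 473, 409 bp.

2873, 1963, 1802, 1393, 1268, 473, 409 bp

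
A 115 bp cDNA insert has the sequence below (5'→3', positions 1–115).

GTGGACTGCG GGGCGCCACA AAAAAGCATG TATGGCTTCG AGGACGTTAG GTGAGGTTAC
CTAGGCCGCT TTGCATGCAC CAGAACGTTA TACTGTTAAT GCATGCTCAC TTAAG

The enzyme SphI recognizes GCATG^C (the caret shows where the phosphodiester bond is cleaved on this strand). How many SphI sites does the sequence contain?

2

GCATGC occurs starting at positions 73, 101.
SphI cuts at 2 sites.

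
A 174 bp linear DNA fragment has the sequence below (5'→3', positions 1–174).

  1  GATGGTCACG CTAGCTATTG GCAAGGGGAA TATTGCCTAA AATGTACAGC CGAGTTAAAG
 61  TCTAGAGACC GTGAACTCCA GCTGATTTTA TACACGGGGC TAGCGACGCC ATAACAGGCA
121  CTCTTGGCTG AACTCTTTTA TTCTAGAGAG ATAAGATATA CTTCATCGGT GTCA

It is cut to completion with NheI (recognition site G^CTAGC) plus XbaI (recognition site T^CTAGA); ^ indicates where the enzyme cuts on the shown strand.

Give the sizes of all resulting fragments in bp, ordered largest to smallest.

51, 43, 38, 32, 10 bp

NheI sites (GCTAGC) start at positions 10, 99.
NheI cuts after the first base of each site, so after positions 10, 99.
XbaI sites (TCTAGA) start at positions 61, 142.
XbaI cuts after the first base of each site, so after positions 61, 142.
Combined cut positions: 10, 61, 99, 142.
Linear molecule, 4 cuts → 5 fragments:
  1–10 → 10 bp
  11–61 → 51 bp
  62–99 → 38 bp
  100–142 → 43 bp
  143–174 → 32 bp
Sorted largest to smallest: 51, 43, 38, 32, 10 bp.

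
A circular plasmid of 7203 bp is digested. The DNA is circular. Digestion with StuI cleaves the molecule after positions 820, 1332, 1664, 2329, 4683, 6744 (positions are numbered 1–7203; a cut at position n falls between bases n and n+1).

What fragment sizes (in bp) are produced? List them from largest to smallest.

Circular molecule, 6 cuts → 6 fragments:
  1332 − 820 = 512 bp
  1664 − 1332 = 332 bp
  2329 − 1664 = 665 bp
  4683 − 2329 = 2354 bp
  6744 − 4683 = 2061 bp
  wrap: 7203 − 6744 + 820 = 1279 bp
Sorted largest to smallest: 2354, 2061, 1279, 665, 512, 332 bp.

2354, 2061, 1279, 665, 512, 332 bp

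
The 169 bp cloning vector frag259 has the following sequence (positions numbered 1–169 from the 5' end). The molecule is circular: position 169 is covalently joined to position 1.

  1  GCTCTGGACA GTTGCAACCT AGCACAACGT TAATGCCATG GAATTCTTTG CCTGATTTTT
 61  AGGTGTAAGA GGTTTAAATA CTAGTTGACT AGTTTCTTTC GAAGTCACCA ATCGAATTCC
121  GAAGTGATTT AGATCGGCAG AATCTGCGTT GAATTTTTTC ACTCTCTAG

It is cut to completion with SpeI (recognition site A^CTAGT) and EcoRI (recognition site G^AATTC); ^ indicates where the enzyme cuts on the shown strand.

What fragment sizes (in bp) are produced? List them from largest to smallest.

SpeI sites (ACTAGT) start at positions 80, 88.
SpeI cuts after the first base of each site, so after positions 80, 88.
EcoRI sites (GAATTC) start at positions 41, 114.
EcoRI cuts after the first base of each site, so after positions 41, 114.
Combined cut positions: 41, 80, 88, 114.
Circular molecule, 4 cuts → 4 fragments:
  42–80 → 39 bp
  81–88 → 8 bp
  89–114 → 26 bp
  115–169 then 1–41 → 55 + 41 = 96 bp
Sorted largest to smallest: 96, 39, 26, 8 bp.

96, 39, 26, 8 bp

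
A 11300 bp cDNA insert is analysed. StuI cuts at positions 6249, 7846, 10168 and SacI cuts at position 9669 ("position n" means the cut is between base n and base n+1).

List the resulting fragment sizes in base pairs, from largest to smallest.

Combined cut positions (sorted): 6249, 7846, 9669, 10168.
Linear molecule, 4 cuts → 5 fragments:
  6249 − 0 = 6249 bp
  7846 − 6249 = 1597 bp
  9669 − 7846 = 1823 bp
  10168 − 9669 = 499 bp
  11300 − 10168 = 1132 bp
Sorted largest to smallest: 6249, 1823, 1597, 1132, 499 bp.

6249, 1823, 1597, 1132, 499 bp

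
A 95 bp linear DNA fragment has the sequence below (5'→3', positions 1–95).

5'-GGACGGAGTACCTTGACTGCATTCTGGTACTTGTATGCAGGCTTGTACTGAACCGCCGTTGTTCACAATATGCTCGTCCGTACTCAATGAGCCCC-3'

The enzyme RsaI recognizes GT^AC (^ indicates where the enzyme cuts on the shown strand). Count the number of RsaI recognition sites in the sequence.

4

GTAC occurs starting at positions 8, 27, 45, 80.
RsaI cuts at 4 sites.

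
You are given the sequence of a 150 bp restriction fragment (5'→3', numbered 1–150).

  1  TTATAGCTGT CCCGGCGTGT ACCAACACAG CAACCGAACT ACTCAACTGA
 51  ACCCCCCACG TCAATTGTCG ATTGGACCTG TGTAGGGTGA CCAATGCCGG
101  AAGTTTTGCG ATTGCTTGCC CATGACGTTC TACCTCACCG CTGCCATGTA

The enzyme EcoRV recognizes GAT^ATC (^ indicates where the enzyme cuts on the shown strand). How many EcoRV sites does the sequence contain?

No occurrence of GATATC is present in the sequence.
EcoRV does not cut: 0 sites.

0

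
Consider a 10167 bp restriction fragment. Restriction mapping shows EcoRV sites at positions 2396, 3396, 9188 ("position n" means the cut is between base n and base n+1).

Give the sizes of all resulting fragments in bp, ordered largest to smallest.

5792, 2396, 1000, 979 bp

Linear molecule, 3 cuts → 4 fragments:
  2396 − 0 = 2396 bp
  3396 − 2396 = 1000 bp
  9188 − 3396 = 5792 bp
  10167 − 9188 = 979 bp
Sorted largest to smallest: 5792, 2396, 1000, 979 bp.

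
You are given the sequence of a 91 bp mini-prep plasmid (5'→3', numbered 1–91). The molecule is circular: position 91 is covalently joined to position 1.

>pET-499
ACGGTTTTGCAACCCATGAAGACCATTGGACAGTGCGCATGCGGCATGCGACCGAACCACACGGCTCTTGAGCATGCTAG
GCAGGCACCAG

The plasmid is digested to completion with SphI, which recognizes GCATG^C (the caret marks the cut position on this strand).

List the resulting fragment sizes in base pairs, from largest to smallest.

56, 28, 7 bp

SphI sites (GCATGC) start at positions 37, 44, 72.
SphI cuts after base 5 of each site (before the last base), so after positions 41, 48, 76.
Circular molecule, 3 cuts → 3 fragments:
  42–48 → 7 bp
  49–76 → 28 bp
  77–91 then 1–41 → 15 + 41 = 56 bp
Sorted largest to smallest: 56, 28, 7 bp.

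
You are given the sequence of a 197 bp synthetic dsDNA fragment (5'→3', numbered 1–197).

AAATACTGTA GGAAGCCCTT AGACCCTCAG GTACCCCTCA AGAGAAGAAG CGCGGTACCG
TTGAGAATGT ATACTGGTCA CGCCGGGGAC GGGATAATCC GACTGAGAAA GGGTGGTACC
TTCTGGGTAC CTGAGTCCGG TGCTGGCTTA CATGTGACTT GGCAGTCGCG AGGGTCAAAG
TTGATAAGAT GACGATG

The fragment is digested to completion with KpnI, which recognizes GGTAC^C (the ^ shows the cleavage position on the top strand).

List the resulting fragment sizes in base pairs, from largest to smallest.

67, 61, 34, 24, 11 bp

KpnI sites (GGTACC) start at positions 30, 54, 115, 126.
KpnI cuts after base 5 of each site (before the last base), so after positions 34, 58, 119, 130.
Linear molecule, 4 cuts → 5 fragments:
  1–34 → 34 bp
  35–58 → 24 bp
  59–119 → 61 bp
  120–130 → 11 bp
  131–197 → 67 bp
Sorted largest to smallest: 67, 61, 34, 24, 11 bp.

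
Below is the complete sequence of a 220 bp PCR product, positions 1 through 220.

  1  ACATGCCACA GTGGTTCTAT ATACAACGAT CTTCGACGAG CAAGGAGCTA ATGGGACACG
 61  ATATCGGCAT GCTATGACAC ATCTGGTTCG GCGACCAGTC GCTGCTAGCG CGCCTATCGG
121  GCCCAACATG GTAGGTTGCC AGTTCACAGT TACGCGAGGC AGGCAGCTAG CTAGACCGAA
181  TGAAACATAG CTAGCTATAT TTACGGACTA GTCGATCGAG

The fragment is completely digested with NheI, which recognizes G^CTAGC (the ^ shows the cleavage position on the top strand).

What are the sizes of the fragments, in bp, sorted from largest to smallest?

NheI sites (GCTAGC) start at positions 104, 166, 190.
NheI cuts after the first base of each site, so after positions 104, 166, 190.
Linear molecule, 3 cuts → 4 fragments:
  1–104 → 104 bp
  105–166 → 62 bp
  167–190 → 24 bp
  191–220 → 30 bp
Sorted largest to smallest: 104, 62, 30, 24 bp.

104, 62, 30, 24 bp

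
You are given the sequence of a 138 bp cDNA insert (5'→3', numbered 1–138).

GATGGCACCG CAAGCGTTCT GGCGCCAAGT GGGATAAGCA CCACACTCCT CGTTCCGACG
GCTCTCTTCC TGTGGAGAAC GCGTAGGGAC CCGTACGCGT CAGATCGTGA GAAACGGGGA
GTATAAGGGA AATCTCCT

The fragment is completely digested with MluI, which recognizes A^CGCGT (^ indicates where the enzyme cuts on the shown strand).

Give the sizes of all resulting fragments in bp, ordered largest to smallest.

79, 43, 16 bp

MluI sites (ACGCGT) start at positions 79, 95.
MluI cuts after the first base of each site, so after positions 79, 95.
Linear molecule, 2 cuts → 3 fragments:
  1–79 → 79 bp
  80–95 → 16 bp
  96–138 → 43 bp
Sorted largest to smallest: 79, 43, 16 bp.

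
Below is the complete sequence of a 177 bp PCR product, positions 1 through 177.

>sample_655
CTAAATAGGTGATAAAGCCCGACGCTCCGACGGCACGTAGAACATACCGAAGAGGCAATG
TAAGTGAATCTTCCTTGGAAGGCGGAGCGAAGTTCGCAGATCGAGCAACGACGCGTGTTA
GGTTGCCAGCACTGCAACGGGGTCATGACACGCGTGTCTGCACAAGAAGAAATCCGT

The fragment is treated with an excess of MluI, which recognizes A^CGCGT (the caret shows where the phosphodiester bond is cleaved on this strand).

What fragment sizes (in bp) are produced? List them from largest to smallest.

MluI sites (ACGCGT) start at positions 111, 150.
MluI cuts after the first base of each site, so after positions 111, 150.
Linear molecule, 2 cuts → 3 fragments:
  1–111 → 111 bp
  112–150 → 39 bp
  151–177 → 27 bp
Sorted largest to smallest: 111, 39, 27 bp.

111, 39, 27 bp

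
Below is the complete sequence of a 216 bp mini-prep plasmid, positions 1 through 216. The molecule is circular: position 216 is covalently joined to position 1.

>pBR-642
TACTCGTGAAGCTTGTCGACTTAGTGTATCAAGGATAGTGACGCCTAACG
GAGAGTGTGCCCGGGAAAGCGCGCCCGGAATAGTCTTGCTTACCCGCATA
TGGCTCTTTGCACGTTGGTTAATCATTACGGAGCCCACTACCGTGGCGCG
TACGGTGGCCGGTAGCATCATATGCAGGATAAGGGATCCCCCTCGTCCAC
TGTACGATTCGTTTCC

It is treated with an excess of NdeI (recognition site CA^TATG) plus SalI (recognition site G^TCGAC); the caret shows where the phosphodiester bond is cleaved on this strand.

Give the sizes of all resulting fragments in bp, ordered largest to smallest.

NdeI sites (CATATG) start at positions 97, 169.
NdeI cuts after base 2 of each site, so after positions 98, 170.
The SalI site (GTCGAC) starts at position 15.
SalI cuts after the first base of each site, so after position 15.
Combined cut positions: 15, 98, 170.
Circular molecule, 3 cuts → 3 fragments:
  16–98 → 83 bp
  99–170 → 72 bp
  171–216 then 1–15 → 46 + 15 = 61 bp
Sorted largest to smallest: 83, 72, 61 bp.

83, 72, 61 bp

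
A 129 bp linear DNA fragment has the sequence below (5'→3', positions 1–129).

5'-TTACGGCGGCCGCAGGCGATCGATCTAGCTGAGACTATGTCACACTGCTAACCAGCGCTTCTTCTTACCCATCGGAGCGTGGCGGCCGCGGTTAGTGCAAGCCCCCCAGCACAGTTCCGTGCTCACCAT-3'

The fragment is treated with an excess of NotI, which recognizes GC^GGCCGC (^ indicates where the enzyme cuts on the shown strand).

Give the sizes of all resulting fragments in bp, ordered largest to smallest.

NotI sites (GCGGCCGC) start at positions 6, 82.
NotI cuts after base 2 of each site, so after positions 7, 83.
Linear molecule, 2 cuts → 3 fragments:
  1–7 → 7 bp
  8–83 → 76 bp
  84–129 → 46 bp
Sorted largest to smallest: 76, 46, 7 bp.

76, 46, 7 bp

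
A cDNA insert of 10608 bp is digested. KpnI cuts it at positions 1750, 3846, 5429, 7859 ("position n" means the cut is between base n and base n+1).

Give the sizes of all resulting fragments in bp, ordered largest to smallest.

2749, 2430, 2096, 1750, 1583 bp

Linear molecule, 4 cuts → 5 fragments:
  1750 − 0 = 1750 bp
  3846 − 1750 = 2096 bp
  5429 − 3846 = 1583 bp
  7859 − 5429 = 2430 bp
  10608 − 7859 = 2749 bp
Sorted largest to smallest: 2749, 2430, 2096, 1750, 1583 bp.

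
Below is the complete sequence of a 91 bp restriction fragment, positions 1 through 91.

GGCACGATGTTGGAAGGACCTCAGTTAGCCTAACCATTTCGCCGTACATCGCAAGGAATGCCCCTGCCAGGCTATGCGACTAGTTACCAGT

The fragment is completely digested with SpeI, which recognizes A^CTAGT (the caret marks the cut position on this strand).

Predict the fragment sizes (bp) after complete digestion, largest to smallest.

79, 12 bp

The SpeI site (ACTAGT) starts at position 79.
SpeI cuts after the first base of each site, so after position 79.
Linear molecule, 1 cut → 2 fragments:
  1–79 → 79 bp
  80–91 → 12 bp
Sorted largest to smallest: 79, 12 bp.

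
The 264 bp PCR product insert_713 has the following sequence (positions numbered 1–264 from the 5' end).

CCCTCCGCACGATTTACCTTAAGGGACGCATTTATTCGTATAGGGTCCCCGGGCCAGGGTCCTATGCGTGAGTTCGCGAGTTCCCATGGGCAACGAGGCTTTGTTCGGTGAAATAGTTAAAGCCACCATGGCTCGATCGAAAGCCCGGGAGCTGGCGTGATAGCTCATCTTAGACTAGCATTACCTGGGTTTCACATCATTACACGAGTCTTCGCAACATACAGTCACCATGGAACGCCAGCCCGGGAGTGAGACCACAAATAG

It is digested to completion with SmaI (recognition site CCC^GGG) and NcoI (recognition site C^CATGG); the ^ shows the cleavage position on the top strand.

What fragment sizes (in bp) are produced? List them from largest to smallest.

SmaI sites (CCCGGG) start at positions 48, 144, 242.
SmaI cuts after base 3 of each site, so after positions 50, 146, 244.
NcoI sites (CCATGG) start at positions 84, 126, 228.
NcoI cuts after the first base of each site, so after positions 84, 126, 228.
Combined cut positions: 50, 84, 126, 146, 228, 244.
Linear molecule, 6 cuts → 7 fragments:
  1–50 → 50 bp
  51–84 → 34 bp
  85–126 → 42 bp
  127–146 → 20 bp
  147–228 → 82 bp
  229–244 → 16 bp
  245–264 → 20 bp
Sorted largest to smallest: 82, 50, 42, 34, 20, 20, 16 bp.

82, 50, 42, 34, 20, 20, 16 bp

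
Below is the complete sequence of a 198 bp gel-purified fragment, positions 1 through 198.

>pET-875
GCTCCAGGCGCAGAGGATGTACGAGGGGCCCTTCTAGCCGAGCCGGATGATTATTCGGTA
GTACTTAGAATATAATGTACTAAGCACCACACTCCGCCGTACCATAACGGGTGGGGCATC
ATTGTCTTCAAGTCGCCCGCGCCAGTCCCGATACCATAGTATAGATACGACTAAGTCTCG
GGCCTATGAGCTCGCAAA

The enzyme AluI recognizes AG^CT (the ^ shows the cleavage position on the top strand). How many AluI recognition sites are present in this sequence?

1

AGCT occurs starting at position 189.
AluI cuts at 1 site.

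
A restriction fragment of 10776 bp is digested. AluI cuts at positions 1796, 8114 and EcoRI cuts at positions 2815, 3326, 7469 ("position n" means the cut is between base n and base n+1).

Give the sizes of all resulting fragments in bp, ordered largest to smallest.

4143, 2662, 1796, 1019, 645, 511 bp

Combined cut positions (sorted): 1796, 2815, 3326, 7469, 8114.
Linear molecule, 5 cuts → 6 fragments:
  1796 − 0 = 1796 bp
  2815 − 1796 = 1019 bp
  3326 − 2815 = 511 bp
  7469 − 3326 = 4143 bp
  8114 − 7469 = 645 bp
  10776 − 8114 = 2662 bp
Sorted largest to smallest: 4143, 2662, 1796, 1019, 645, 511 bp.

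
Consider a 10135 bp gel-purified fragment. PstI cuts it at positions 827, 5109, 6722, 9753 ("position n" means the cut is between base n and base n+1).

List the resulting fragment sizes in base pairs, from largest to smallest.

4282, 3031, 1613, 827, 382 bp

Linear molecule, 4 cuts → 5 fragments:
  827 − 0 = 827 bp
  5109 − 827 = 4282 bp
  6722 − 5109 = 1613 bp
  9753 − 6722 = 3031 bp
  10135 − 9753 = 382 bp
Sorted largest to smallest: 4282, 3031, 1613, 827, 382 bp.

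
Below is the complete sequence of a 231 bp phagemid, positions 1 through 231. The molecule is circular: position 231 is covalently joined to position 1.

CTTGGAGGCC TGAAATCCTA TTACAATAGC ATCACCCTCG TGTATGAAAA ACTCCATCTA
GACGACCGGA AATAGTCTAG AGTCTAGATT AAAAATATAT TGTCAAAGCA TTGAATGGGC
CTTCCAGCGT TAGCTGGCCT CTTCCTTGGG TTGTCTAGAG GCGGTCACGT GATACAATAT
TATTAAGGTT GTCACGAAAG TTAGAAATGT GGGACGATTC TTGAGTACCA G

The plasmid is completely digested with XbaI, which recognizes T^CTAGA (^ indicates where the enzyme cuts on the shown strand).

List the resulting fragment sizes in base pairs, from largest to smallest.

134, 71, 19, 7 bp

XbaI sites (TCTAGA) start at positions 57, 76, 83, 154.
XbaI cuts after the first base of each site, so after positions 57, 76, 83, 154.
Circular molecule, 4 cuts → 4 fragments:
  58–76 → 19 bp
  77–83 → 7 bp
  84–154 → 71 bp
  155–231 then 1–57 → 77 + 57 = 134 bp
Sorted largest to smallest: 134, 71, 19, 7 bp.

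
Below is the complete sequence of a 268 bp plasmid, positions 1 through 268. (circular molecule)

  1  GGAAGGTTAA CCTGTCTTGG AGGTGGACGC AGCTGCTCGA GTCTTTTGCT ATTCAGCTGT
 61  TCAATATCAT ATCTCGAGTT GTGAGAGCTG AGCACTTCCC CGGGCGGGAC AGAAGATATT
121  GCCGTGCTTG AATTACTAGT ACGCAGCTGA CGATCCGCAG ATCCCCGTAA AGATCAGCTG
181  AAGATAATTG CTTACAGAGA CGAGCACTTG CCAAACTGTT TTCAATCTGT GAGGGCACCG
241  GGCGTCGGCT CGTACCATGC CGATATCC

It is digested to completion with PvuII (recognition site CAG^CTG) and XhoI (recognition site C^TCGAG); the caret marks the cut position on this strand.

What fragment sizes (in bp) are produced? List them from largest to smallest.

PvuII sites (CAGCTG) start at positions 30, 54, 144, 175.
PvuII cuts after base 3 of each site, so after positions 32, 56, 146, 177.
XhoI sites (CTCGAG) start at positions 36, 73.
XhoI cuts after the first base of each site, so after positions 36, 73.
Combined cut positions: 32, 36, 56, 73, 146, 177.
Circular molecule, 6 cuts → 6 fragments:
  33–36 → 4 bp
  37–56 → 20 bp
  57–73 → 17 bp
  74–146 → 73 bp
  147–177 → 31 bp
  178–268 then 1–32 → 91 + 32 = 123 bp
Sorted largest to smallest: 123, 73, 31, 20, 17, 4 bp.

123, 73, 31, 20, 17, 4 bp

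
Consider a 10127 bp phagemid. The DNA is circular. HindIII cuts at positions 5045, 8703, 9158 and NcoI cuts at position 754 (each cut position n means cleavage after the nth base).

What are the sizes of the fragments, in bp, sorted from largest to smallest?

4291, 3658, 1723, 455 bp

Combined cut positions (sorted): 754, 5045, 8703, 9158.
Circular molecule, 4 cuts → 4 fragments:
  5045 − 754 = 4291 bp
  8703 − 5045 = 3658 bp
  9158 − 8703 = 455 bp
  wrap: 10127 − 9158 + 754 = 1723 bp
Sorted largest to smallest: 4291, 3658, 1723, 455 bp.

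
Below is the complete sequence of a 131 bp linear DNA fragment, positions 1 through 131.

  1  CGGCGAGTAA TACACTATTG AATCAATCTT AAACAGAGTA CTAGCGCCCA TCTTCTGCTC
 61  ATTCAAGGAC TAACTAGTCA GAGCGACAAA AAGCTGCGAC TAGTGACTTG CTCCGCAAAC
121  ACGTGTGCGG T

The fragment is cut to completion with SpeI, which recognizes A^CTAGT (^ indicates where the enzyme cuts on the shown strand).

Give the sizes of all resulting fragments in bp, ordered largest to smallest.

SpeI sites (ACTAGT) start at positions 73, 99.
SpeI cuts after the first base of each site, so after positions 73, 99.
Linear molecule, 2 cuts → 3 fragments:
  1–73 → 73 bp
  74–99 → 26 bp
  100–131 → 32 bp
Sorted largest to smallest: 73, 32, 26 bp.

73, 32, 26 bp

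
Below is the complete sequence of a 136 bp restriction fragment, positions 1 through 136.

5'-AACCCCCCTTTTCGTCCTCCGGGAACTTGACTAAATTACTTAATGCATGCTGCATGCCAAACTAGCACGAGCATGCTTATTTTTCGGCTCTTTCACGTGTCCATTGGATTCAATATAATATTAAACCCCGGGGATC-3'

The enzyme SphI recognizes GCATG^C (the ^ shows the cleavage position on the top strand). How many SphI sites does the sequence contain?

GCATGC occurs starting at positions 45, 52, 71.
SphI cuts at 3 sites.

3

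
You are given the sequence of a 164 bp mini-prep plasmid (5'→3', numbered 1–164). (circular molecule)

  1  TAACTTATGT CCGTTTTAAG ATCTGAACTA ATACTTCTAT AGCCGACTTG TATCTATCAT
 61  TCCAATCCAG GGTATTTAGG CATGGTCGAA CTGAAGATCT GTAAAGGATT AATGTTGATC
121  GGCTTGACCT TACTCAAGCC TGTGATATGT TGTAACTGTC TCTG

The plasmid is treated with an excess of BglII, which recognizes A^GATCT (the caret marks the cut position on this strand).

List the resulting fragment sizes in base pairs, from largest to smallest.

BglII sites (AGATCT) start at positions 19, 95.
BglII cuts after the first base of each site, so after positions 19, 95.
Circular molecule, 2 cuts → 2 fragments:
  20–95 → 76 bp
  96–164 then 1–19 → 69 + 19 = 88 bp
Sorted largest to smallest: 88, 76 bp.

88, 76 bp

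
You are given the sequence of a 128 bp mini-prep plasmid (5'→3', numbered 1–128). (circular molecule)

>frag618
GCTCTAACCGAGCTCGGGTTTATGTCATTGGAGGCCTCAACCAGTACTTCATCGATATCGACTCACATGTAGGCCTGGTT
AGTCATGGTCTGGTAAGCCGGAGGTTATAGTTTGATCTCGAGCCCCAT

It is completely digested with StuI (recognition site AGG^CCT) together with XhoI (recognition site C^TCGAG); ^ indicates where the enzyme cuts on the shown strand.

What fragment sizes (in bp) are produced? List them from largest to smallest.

StuI sites (AGGCCT) start at positions 32, 71.
StuI cuts after base 3 of each site, so after positions 34, 73.
The XhoI site (CTCGAG) starts at position 117.
XhoI cuts after the first base of each site, so after position 117.
Combined cut positions: 34, 73, 117.
Circular molecule, 3 cuts → 3 fragments:
  35–73 → 39 bp
  74–117 → 44 bp
  118–128 then 1–34 → 11 + 34 = 45 bp
Sorted largest to smallest: 45, 44, 39 bp.

45, 44, 39 bp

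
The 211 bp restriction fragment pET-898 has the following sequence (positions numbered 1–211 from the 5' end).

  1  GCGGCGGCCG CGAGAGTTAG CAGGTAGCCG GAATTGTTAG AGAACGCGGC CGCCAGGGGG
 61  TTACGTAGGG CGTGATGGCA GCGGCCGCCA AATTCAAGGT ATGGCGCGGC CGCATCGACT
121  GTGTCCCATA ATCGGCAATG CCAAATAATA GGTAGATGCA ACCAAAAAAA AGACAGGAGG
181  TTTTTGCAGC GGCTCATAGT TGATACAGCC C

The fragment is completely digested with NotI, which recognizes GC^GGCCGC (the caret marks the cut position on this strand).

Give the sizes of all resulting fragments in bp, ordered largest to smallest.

104, 42, 35, 25, 5 bp

NotI sites (GCGGCCGC) start at positions 4, 46, 81, 106.
NotI cuts after base 2 of each site, so after positions 5, 47, 82, 107.
Linear molecule, 4 cuts → 5 fragments:
  1–5 → 5 bp
  6–47 → 42 bp
  48–82 → 35 bp
  83–107 → 25 bp
  108–211 → 104 bp
Sorted largest to smallest: 104, 42, 35, 25, 5 bp.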